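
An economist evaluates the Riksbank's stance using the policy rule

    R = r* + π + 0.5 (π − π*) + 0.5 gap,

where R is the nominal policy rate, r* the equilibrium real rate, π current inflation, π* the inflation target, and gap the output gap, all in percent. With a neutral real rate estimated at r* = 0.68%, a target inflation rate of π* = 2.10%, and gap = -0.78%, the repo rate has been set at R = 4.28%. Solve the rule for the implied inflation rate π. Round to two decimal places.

Collecting π: R = r* + (1 + 0.5) π − 0.5 π* + 0.5 gap
1.5 π = 4.28 − 0.68 + 0.5 × 2.10 − 0.5 × (-0.78) = 5.04
π = 5.04 / 1.5 = 3.36

3.36%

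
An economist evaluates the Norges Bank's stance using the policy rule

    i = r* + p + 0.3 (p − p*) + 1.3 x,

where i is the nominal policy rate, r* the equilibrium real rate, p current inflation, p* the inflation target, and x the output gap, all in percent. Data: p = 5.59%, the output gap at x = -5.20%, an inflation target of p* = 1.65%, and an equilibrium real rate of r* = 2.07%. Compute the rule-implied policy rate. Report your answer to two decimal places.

i = 2.07 + 5.59 + 0.3 × (5.59 − 1.65) + 1.3 × (-5.20)
   = 2.07 + 5.59 + 1.182 − 6.76 = 2.08

2.08%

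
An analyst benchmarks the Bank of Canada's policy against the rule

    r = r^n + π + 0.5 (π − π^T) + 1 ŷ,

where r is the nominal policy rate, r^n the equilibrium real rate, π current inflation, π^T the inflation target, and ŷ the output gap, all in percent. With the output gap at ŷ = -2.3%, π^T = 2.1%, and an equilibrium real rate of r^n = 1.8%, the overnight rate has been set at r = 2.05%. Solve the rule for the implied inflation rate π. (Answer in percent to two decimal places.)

2.40%

Collecting π: r = r^n + (1 + 0.5) π − 0.5 π^T + 1 ŷ
1.5 π = 2.05 − 1.8 + 0.5 × 2.1 − 1 × (-2.3) = 3.6
π = 3.6 / 1.5 = 2.40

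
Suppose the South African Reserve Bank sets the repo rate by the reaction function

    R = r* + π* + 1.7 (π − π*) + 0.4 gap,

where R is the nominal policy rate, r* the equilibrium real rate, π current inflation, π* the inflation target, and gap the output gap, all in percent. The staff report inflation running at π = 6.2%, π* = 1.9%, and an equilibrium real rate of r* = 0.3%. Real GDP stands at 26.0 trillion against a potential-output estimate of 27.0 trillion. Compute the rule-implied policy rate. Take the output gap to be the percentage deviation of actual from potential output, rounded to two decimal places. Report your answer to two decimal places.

8.03%

Output gap = 100 × (26.0 − 27.0) / 27.0 = -3.70%.
R = 0.30 + 1.90 + 1.7 × (6.20 − 1.90) + 0.4 × (-3.70)
   = 0.30 + 1.9 + 7.31 − 1.48 = 8.03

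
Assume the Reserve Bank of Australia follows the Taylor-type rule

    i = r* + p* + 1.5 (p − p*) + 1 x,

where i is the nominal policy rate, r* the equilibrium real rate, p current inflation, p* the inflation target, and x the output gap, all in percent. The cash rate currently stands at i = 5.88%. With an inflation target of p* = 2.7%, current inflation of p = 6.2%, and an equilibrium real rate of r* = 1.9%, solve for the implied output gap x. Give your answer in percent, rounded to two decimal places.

-3.97%

1 x = 5.88 − 1.9 − 2.7 − 1.5 × (6.2 − 2.7) = -3.97
x = -3.97 / 1 = -3.97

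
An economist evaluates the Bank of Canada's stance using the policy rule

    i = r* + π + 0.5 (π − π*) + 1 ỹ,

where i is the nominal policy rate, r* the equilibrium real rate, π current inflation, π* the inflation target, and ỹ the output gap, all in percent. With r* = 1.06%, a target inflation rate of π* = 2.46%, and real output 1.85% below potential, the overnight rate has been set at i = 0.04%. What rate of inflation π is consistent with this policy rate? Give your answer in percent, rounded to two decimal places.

1.37%

Output 1.85% below potential → ỹ = -1.85.
Collecting π: i = r* + (1 + 0.5) π − 0.5 π* + 1 ỹ
1.5 π = 0.04 − 1.06 + 0.5 × 2.46 − 1 × (-1.85) = 2.06
π = 2.06 / 1.5 = 1.37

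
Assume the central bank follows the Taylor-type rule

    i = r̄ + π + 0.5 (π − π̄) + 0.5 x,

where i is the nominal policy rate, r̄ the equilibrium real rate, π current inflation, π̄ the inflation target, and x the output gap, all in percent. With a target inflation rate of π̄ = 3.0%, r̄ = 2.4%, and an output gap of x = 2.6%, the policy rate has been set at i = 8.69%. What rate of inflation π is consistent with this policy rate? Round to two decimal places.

Collecting π: i = r̄ + (1 + 0.5) π − 0.5 π̄ + 0.5 x
1.5 π = 8.69 − 2.4 + 0.5 × 3.0 − 0.5 × 2.6 = 6.49
π = 6.49 / 1.5 = 4.33

4.33%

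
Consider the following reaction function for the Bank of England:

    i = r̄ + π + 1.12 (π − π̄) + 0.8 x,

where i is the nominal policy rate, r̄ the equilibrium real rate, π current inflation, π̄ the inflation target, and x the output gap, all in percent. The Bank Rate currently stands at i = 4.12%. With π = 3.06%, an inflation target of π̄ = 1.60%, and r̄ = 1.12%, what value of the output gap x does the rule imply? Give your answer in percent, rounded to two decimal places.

0.8 x = 4.12 − 1.12 − 3.06 − 1.12 × (3.06 − 1.60) = -1.6952
x = -1.6952 / 0.8 = -2.12

-2.12%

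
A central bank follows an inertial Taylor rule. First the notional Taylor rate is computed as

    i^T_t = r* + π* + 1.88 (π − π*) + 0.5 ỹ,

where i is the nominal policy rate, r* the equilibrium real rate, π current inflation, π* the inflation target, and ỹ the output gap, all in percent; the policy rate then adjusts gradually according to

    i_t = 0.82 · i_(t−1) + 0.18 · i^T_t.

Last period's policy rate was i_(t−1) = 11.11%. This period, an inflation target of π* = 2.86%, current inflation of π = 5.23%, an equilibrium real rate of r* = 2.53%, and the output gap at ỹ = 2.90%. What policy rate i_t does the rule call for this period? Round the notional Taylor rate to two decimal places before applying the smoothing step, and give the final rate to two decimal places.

i^T_t = 2.53 + 2.86 + 1.88 × (5.23 − 2.86) + 0.5 × 2.90
   = 2.53 + 2.86 + 4.4556 + 1.45 = 11.30
i_t = 0.82 × 11.11 + 0.18 × 11.30 = 9.1102 + 2.034 = 11.14

11.14%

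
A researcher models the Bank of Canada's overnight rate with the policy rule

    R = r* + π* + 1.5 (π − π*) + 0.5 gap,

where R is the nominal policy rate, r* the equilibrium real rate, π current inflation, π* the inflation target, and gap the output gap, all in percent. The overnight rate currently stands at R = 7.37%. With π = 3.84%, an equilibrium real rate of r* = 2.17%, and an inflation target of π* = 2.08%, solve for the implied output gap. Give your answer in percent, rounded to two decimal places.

0.96%

0.5 gap = 7.37 − 2.17 − 2.08 − 1.5 × (3.84 − 2.08) = 0.48
gap = 0.48 / 0.5 = 0.96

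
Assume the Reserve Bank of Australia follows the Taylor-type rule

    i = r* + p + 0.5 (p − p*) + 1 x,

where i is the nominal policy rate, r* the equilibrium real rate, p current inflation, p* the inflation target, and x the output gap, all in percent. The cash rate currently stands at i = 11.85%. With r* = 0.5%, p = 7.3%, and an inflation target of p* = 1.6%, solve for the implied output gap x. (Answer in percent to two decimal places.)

1 x = 11.85 − 0.5 − 7.3 − 0.5 × (7.3 − 1.6) = 1.2
x = 1.2 / 1 = 1.20

1.20%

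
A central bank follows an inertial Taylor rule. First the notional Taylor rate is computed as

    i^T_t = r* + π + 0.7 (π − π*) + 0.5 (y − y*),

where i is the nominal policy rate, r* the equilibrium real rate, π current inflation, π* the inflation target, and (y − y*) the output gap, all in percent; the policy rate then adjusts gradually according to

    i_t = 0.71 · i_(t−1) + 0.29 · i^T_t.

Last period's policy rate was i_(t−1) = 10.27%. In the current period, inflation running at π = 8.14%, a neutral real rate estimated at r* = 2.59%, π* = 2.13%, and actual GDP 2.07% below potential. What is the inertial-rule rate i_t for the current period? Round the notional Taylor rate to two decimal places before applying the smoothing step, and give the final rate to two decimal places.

Output 2.07% below potential → (y − y*) = -2.07.
i^T_t = 2.59 + 8.14 + 0.7 × (8.14 − 2.13) + 0.5 × (-2.07)
   = 2.59 + 8.14 + 4.207 − 1.035 = 13.90
i_t = 0.71 × 10.27 + 0.29 × 13.90 = 7.2917 + 4.031 = 11.32

11.32%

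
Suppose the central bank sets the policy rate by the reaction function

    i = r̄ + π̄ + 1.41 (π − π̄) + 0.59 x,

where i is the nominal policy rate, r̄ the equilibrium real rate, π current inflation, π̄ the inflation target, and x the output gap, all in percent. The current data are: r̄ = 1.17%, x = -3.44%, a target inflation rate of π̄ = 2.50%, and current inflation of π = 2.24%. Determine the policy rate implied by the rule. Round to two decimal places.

1.27%

i = 1.17 + 2.50 + 1.41 × (2.24 − 2.50) + 0.59 × (-3.44)
   = 1.17 + 2.5 − 0.3666 − 2.0296 = 1.27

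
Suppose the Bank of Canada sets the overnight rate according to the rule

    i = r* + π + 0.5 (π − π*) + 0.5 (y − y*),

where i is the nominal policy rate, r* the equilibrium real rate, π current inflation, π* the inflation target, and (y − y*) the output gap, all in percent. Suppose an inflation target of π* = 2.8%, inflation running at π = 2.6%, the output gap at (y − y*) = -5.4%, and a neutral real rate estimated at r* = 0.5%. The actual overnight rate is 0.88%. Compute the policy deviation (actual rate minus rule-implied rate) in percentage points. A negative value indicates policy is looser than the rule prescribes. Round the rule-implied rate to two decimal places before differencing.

i = 0.5 + 2.6 + 0.5 × (2.6 − 2.8) + 0.5 × (-5.4)
   = 0.5 + 2.6 − 0.1 − 2.7 = 0.30
Deviation = 0.88 − 0.30 = 0.58 pp.

0.58 pp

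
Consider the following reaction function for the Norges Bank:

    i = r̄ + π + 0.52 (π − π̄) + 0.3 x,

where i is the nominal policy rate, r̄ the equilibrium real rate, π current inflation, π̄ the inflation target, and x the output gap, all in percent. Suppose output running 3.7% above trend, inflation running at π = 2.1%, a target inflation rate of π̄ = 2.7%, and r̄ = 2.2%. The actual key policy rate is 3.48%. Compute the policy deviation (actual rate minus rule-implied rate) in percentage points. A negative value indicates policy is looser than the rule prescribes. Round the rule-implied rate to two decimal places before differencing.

Output 3.7% above potential → x = 3.7.
i = 2.2 + 2.1 + 0.52 × (2.1 − 2.7) + 0.3 × 3.7
   = 2.2 + 2.1 − 0.312 + 1.11 = 5.10
Deviation = 3.48 − 5.10 = -1.62 pp.

-1.62 pp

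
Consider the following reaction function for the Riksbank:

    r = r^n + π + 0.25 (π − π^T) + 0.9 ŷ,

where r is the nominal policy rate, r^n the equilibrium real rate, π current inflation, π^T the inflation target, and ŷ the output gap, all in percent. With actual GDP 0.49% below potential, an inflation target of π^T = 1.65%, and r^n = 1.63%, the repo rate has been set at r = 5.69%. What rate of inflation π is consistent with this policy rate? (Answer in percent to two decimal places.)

Output 0.49% below potential → ŷ = -0.49.
Collecting π: r = r^n + (1 + 0.25) π − 0.25 π^T + 0.9 ŷ
1.25 π = 5.69 − 1.63 + 0.25 × 1.65 − 0.9 × (-0.49) = 4.9135
π = 4.9135 / 1.25 = 3.93

3.93%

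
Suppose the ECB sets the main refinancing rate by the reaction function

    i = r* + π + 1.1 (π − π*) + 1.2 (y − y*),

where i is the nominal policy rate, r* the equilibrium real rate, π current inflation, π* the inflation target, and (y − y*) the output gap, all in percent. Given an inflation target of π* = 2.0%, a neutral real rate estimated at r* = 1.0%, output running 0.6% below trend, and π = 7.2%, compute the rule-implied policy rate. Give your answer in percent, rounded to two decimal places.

13.20%

Output 0.6% below potential → (y − y*) = -0.6.
i = 1.0 + 7.2 + 1.1 × (7.2 − 2.0) + 1.2 × (-0.6)
   = 1.0 + 7.2 + 5.72 − 0.72 = 13.20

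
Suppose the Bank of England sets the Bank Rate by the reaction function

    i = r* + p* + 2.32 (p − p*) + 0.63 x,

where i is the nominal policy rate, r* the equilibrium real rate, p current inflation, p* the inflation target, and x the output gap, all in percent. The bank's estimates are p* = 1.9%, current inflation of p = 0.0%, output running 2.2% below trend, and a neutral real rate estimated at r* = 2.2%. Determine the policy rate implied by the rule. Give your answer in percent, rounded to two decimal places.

Output 2.2% below potential → x = -2.2.
i = 2.2 + 1.9 + 2.32 × (0.0 − 1.9) + 0.63 × (-2.2)
   = 2.2 + 1.9 − 4.408 − 1.386 = -1.69

-1.69%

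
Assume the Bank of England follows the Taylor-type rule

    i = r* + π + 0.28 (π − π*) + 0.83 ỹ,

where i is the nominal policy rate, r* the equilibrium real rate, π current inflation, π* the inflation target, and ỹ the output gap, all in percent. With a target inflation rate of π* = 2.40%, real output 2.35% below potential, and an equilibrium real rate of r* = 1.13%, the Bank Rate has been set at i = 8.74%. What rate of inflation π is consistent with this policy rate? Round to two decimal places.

7.99%

Output 2.35% below potential → ỹ = -2.35.
Collecting π: i = r* + (1 + 0.28) π − 0.28 π* + 0.83 ỹ
1.28 π = 8.74 − 1.13 + 0.28 × 2.40 − 0.83 × (-2.35) = 10.2325
π = 10.2325 / 1.28 = 7.99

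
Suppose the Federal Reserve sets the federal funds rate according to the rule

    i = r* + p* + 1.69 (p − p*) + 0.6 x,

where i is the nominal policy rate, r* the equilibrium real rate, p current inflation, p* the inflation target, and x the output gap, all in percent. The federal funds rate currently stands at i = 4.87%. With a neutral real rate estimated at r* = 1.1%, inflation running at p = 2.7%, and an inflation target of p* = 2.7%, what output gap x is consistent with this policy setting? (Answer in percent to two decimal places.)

0.6 x = 4.87 − 1.1 − 2.7 − 1.69 × (2.7 − 2.7) = 1.07
x = 1.07 / 0.6 = 1.78

1.78%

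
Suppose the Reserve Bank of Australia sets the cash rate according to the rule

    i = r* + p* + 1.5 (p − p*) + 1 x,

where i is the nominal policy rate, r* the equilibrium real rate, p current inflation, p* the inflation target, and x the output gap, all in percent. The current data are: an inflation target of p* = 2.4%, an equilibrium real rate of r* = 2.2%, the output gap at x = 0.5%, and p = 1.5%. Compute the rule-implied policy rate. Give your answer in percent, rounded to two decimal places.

i = 2.2 + 2.4 + 1.5 × (1.5 − 2.4) + 1 × 0.5
   = 2.2 + 2.4 − 1.35 + 0.5 = 3.75

3.75%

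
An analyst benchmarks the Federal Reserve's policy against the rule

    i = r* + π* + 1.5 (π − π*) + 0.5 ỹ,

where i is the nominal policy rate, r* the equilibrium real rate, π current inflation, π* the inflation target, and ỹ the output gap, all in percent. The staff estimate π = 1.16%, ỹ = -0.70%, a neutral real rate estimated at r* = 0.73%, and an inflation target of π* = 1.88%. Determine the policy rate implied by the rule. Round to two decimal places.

i = 0.73 + 1.88 + 1.5 × (1.16 − 1.88) + 0.5 × (-0.70)
   = 0.73 + 1.88 − 1.08 − 0.35 = 1.18

1.18%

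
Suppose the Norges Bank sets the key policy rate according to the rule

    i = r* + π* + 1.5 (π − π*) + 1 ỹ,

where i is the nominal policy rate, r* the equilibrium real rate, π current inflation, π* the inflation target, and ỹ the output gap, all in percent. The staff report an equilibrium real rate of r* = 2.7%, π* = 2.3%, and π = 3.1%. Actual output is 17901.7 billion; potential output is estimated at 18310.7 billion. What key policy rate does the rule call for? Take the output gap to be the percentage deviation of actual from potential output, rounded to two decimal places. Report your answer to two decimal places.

Output gap = 100 × (17901.7 − 18310.7) / 18310.7 = -2.23%.
i = 2.70 + 2.30 + 1.5 × (3.10 − 2.30) + 1 × (-2.23)
   = 2.70 + 2.3 + 1.2 − 2.23 = 3.97

3.97%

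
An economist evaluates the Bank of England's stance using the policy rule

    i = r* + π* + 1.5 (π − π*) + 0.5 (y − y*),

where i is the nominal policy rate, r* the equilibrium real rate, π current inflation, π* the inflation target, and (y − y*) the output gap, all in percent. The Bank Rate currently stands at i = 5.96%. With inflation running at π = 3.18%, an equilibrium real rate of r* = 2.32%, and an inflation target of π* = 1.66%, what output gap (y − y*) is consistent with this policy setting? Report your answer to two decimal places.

0.5 (y − y*) = 5.96 − 2.32 − 1.66 − 1.5 × (3.18 − 1.66) = -0.3
(y − y*) = -0.3 / 0.5 = -0.60

-0.60%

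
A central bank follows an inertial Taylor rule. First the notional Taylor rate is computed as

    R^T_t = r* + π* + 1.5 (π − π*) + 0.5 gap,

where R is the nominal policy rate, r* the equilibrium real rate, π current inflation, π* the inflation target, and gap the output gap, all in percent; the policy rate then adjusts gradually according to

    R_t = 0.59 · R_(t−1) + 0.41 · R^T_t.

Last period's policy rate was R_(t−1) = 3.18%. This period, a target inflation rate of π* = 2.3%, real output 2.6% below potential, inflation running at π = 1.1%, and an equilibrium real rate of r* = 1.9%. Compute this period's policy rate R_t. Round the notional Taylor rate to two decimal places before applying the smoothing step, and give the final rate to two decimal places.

2.33%

Output 2.6% below potential → gap = -2.6.
R^T_t = 1.9 + 2.3 + 1.5 × (1.1 − 2.3) + 0.5 × (-2.6)
   = 1.9 + 2.3 − 1.8 − 1.3 = 1.10
R_t = 0.59 × 3.18 + 0.41 × 1.10 = 1.8762 + 0.451 = 2.33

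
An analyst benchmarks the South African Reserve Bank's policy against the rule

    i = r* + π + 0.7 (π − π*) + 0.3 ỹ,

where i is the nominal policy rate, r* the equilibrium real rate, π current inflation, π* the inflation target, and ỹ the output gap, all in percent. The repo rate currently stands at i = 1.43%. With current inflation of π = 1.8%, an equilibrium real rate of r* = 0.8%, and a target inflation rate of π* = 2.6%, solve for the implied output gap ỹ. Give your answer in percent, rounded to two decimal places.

-2.03%

0.3 ỹ = 1.43 − 0.8 − 1.8 − 0.7 × (1.8 − 2.6) = -0.61
ỹ = -0.61 / 0.3 = -2.03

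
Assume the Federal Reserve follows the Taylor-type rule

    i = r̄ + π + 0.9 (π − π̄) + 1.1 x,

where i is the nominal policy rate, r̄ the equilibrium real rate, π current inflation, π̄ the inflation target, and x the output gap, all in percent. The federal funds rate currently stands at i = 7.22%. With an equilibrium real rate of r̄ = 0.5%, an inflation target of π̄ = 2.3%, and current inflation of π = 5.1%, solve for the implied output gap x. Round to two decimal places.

-0.82%

1.1 x = 7.22 − 0.5 − 5.1 − 0.9 × (5.1 − 2.3) = -0.9
x = -0.9 / 1.1 = -0.82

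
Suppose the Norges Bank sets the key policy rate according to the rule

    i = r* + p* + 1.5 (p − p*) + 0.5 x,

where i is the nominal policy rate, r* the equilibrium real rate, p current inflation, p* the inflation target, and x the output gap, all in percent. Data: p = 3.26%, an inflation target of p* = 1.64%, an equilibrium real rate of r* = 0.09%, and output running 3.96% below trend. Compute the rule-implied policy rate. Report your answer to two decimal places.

2.18%

Output 3.96% below potential → x = -3.96.
i = 0.09 + 1.64 + 1.5 × (3.26 − 1.64) + 0.5 × (-3.96)
   = 0.09 + 1.64 + 2.43 − 1.98 = 2.18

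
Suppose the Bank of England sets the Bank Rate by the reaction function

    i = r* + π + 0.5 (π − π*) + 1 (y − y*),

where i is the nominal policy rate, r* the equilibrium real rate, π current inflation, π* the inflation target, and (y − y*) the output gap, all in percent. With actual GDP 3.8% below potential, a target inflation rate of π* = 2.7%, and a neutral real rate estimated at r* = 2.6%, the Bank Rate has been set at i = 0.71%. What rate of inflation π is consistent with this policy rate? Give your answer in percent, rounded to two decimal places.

2.17%

Output 3.8% below potential → (y − y*) = -3.8.
Collecting π: i = r* + (1 + 0.5) π − 0.5 π* + 1 (y − y*)
1.5 π = 0.71 − 2.6 + 0.5 × 2.7 − 1 × (-3.8) = 3.26
π = 3.26 / 1.5 = 2.17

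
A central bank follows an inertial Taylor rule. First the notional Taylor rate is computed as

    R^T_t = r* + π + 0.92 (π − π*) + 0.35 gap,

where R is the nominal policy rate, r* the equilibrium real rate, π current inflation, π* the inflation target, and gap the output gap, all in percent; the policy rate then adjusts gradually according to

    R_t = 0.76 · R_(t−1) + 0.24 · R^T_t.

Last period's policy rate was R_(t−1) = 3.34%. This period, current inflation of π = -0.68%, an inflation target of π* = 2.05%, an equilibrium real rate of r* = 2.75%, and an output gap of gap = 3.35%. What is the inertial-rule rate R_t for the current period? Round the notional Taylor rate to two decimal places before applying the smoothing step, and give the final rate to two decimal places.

R^T_t = 2.75 + (-0.68) + 0.92 × (-0.68 − 2.05) + 0.35 × 3.35
   = 2.75 − 0.68 − 2.5116 + 1.1725 = 0.73
R_t = 0.76 × 3.34 + 0.24 × 0.73 = 2.5384 + 0.1752 = 2.71

2.71%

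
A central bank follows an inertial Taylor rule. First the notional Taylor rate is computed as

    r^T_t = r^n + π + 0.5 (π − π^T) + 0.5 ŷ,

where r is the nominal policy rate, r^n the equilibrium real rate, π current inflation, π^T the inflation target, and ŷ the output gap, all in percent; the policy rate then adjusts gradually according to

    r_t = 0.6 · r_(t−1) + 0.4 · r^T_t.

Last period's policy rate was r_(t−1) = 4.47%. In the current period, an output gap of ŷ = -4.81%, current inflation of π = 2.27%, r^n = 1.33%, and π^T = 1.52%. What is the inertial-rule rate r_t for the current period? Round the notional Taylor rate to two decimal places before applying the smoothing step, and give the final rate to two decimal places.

r^T_t = 1.33 + 2.27 + 0.5 × (2.27 − 1.52) + 0.5 × (-4.81)
   = 1.33 + 2.27 + 0.375 − 2.405 = 1.57
r_t = 0.6 × 4.47 + 0.4 × 1.57 = 2.682 + 0.628 = 3.31

3.31%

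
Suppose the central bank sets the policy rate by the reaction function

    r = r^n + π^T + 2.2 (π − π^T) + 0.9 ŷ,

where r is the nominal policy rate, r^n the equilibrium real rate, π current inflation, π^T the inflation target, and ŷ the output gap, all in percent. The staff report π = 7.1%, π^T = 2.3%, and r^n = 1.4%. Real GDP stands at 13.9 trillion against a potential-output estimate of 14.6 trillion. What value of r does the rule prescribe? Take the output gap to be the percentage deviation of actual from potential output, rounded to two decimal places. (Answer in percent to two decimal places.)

Output gap = 100 × (13.9 − 14.6) / 14.6 = -4.79%.
r = 1.40 + 2.30 + 2.2 × (7.10 − 2.30) + 0.9 × (-4.79)
   = 1.40 + 2.3 + 10.56 − 4.311 = 9.95

9.95%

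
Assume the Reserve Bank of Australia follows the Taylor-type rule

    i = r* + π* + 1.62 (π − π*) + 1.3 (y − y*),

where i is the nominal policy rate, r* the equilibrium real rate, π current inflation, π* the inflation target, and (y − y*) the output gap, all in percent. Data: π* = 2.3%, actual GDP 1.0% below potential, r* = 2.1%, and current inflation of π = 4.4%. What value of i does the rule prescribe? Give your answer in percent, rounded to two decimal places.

6.50%

Output 1.0% below potential → (y − y*) = -1.0.
i = 2.1 + 2.3 + 1.62 × (4.4 − 2.3) + 1.3 × (-1.0)
   = 2.1 + 2.3 + 3.402 − 1.3 = 6.50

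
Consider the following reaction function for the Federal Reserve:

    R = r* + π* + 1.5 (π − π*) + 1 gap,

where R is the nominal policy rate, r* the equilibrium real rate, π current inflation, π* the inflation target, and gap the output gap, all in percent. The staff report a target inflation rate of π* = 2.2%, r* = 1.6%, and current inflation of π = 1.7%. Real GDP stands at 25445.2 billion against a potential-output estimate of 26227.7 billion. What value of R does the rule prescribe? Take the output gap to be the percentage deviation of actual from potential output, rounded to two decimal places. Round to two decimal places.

0.07%

Output gap = 100 × (25445.2 − 26227.7) / 26227.7 = -2.98%.
R = 1.60 + 2.20 + 1.5 × (1.70 − 2.20) + 1 × (-2.98)
   = 1.60 + 2.2 − 0.75 − 2.98 = 0.07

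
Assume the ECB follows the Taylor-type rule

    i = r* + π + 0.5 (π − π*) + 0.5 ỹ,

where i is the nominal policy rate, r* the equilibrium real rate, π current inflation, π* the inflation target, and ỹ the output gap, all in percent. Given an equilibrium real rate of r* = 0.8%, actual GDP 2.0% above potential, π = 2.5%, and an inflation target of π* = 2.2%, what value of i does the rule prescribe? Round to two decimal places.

4.45%

Output 2.0% above potential → ỹ = 2.0.
i = 0.8 + 2.5 + 0.5 × (2.5 − 2.2) + 0.5 × 2.0
   = 0.8 + 2.5 + 0.15 + 1 = 4.45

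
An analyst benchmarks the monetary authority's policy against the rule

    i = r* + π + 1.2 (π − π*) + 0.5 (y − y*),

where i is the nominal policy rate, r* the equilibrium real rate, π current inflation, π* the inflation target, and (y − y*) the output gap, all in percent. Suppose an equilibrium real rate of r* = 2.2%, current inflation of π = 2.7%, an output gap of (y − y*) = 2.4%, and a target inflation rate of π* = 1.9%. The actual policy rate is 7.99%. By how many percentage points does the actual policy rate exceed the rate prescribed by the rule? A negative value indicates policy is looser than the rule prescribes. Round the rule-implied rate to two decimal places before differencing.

0.93 pp

i = 2.2 + 2.7 + 1.2 × (2.7 − 1.9) + 0.5 × 2.4
   = 2.2 + 2.7 + 0.96 + 1.2 = 7.06
Deviation = 7.99 − 7.06 = 0.93 pp.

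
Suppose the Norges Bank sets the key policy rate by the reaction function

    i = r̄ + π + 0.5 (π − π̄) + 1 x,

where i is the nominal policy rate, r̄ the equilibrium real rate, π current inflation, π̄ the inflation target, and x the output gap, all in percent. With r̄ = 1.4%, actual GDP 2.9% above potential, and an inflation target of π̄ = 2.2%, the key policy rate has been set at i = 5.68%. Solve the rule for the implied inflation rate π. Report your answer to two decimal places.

1.65%

Output 2.9% above potential → x = 2.9.
Collecting π: i = r̄ + (1 + 0.5) π − 0.5 π̄ + 1 x
1.5 π = 5.68 − 1.4 + 0.5 × 2.2 − 1 × 2.9 = 2.48
π = 2.48 / 1.5 = 1.65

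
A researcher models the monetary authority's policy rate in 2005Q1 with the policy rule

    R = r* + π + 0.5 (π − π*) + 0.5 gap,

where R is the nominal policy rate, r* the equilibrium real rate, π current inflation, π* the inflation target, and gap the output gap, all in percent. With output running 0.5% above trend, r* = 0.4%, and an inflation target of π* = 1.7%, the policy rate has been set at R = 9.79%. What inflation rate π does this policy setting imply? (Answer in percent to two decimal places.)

6.66%

Output 0.5% above potential → gap = 0.5.
Collecting π: R = r* + (1 + 0.5) π − 0.5 π* + 0.5 gap
1.5 π = 9.79 − 0.4 + 0.5 × 1.7 − 0.5 × 0.5 = 9.99
π = 9.99 / 1.5 = 6.66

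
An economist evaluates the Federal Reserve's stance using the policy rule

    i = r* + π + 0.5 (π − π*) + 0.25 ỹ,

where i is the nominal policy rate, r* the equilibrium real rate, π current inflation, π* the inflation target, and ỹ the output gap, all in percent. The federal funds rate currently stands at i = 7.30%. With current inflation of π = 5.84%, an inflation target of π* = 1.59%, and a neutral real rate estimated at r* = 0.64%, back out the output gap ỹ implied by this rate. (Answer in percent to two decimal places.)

-5.22%

0.25 ỹ = 7.30 − 0.64 − 5.84 − 0.5 × (5.84 − 1.59) = -1.305
ỹ = -1.305 / 0.25 = -5.22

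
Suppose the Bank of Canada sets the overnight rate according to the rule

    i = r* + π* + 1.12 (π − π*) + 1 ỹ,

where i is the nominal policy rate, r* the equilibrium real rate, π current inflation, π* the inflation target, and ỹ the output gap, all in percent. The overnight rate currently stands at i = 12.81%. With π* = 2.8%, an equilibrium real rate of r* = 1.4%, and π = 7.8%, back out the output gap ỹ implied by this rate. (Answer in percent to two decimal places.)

1 ỹ = 12.81 − 1.4 − 2.8 − 1.12 × (7.8 − 2.8) = 3.01
ỹ = 3.01 / 1 = 3.01

3.01%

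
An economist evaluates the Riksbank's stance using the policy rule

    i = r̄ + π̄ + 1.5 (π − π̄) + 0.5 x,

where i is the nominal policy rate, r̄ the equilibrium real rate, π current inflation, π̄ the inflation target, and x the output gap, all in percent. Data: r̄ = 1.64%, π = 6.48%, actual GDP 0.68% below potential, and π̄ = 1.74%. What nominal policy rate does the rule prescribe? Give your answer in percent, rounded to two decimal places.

Output 0.68% below potential → x = -0.68.
i = 1.64 + 1.74 + 1.5 × (6.48 − 1.74) + 0.5 × (-0.68)
   = 1.64 + 1.74 + 7.11 − 0.34 = 10.15

10.15%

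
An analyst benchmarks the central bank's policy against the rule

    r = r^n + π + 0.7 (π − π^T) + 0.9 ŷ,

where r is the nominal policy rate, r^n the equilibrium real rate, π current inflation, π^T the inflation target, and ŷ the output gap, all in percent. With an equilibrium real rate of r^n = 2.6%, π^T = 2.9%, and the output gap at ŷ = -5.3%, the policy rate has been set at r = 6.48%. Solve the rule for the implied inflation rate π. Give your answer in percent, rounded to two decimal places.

Collecting π: r = r^n + (1 + 0.7) π − 0.7 π^T + 0.9 ŷ
1.7 π = 6.48 − 2.6 + 0.7 × 2.9 − 0.9 × (-5.3) = 10.68
π = 10.68 / 1.7 = 6.28

6.28%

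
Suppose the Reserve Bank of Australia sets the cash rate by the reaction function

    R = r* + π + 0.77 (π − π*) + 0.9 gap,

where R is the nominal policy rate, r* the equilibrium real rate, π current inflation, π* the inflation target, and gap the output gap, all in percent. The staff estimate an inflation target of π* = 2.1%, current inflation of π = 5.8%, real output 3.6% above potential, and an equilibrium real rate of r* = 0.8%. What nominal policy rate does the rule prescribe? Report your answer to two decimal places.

Output 3.6% above potential → gap = 3.6.
R = 0.8 + 5.8 + 0.77 × (5.8 − 2.1) + 0.9 × 3.6
   = 0.8 + 5.8 + 2.849 + 3.24 = 12.69

12.69%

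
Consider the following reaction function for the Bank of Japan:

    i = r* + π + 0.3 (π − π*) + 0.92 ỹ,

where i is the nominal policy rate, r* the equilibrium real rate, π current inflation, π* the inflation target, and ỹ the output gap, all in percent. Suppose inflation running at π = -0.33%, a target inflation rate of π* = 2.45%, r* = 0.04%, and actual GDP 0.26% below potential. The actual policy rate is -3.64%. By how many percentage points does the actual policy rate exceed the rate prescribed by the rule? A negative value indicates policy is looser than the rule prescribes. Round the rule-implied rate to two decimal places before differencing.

Output 0.26% below potential → ỹ = -0.26.
i = 0.04 + (-0.33) + 0.3 × (-0.33 − 2.45) + 0.92 × (-0.26)
   = 0.04 − 0.33 − 0.834 − 0.2392 = -1.36
Deviation = -3.64 − (-1.36) = -2.28 pp.

-2.28 pp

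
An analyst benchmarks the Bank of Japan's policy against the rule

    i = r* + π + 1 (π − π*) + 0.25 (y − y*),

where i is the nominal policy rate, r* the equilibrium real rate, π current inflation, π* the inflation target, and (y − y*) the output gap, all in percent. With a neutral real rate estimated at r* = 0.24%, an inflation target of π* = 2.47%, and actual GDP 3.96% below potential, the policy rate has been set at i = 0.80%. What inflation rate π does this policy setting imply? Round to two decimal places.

2.01%

Output 3.96% below potential → (y − y*) = -3.96.
Collecting π: i = r* + (1 + 1) π − 1 π* + 0.25 (y − y*)
2 π = 0.80 − 0.24 + 1 × 2.47 − 0.25 × (-3.96) = 4.02
π = 4.02 / 2 = 2.01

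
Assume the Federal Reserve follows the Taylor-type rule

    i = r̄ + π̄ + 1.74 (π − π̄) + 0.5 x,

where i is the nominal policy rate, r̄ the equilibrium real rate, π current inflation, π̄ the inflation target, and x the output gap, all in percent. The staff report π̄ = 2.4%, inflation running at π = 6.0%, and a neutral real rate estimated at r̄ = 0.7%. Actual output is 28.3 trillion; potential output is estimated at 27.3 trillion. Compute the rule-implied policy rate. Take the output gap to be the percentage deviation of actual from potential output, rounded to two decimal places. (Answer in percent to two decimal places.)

11.19%

Output gap = 100 × (28.3 − 27.3) / 27.3 = 3.66%.
i = 0.70 + 2.40 + 1.74 × (6.00 − 2.40) + 0.5 × 3.66
   = 0.70 + 2.4 + 6.264 + 1.83 = 11.19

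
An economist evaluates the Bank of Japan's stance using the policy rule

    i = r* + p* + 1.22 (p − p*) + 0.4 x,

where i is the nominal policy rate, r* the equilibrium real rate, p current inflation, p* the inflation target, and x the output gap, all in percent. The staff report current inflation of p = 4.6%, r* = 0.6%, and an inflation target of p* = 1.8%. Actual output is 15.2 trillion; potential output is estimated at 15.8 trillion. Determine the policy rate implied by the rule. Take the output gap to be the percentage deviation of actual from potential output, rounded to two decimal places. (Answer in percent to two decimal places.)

Output gap = 100 × (15.2 − 15.8) / 15.8 = -3.80%.
i = 0.60 + 1.80 + 1.22 × (4.60 − 1.80) + 0.4 × (-3.80)
   = 0.60 + 1.8 + 3.416 − 1.52 = 4.30

4.30%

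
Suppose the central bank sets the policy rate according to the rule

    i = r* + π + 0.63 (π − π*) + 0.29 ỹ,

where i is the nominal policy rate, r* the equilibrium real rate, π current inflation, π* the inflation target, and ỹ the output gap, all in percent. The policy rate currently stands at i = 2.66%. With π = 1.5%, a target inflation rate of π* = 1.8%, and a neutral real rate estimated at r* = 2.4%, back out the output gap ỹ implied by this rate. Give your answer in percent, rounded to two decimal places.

-3.62%

0.29 ỹ = 2.66 − 2.4 − 1.5 − 0.63 × (1.5 − 1.8) = -1.051
ỹ = -1.051 / 0.29 = -3.62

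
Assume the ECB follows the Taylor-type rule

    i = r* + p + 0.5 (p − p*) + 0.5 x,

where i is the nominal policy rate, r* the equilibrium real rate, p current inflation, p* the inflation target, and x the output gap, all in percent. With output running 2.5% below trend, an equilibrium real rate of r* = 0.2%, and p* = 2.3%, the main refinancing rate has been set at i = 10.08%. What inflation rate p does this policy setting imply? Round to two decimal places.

8.19%

Output 2.5% below potential → x = -2.5.
Collecting p: i = r* + (1 + 0.5) p − 0.5 p* + 0.5 x
1.5 p = 10.08 − 0.2 + 0.5 × 2.3 − 0.5 × (-2.5) = 12.28
p = 12.28 / 1.5 = 8.19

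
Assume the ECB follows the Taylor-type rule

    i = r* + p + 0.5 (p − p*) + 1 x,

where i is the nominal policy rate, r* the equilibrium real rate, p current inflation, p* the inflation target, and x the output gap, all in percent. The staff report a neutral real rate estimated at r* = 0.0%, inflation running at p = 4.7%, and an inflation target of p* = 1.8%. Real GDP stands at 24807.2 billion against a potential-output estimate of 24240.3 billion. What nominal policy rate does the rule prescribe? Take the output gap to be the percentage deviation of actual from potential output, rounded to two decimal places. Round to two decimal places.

Output gap = 100 × (24807.2 − 24240.3) / 24240.3 = 2.34%.
i = 0.00 + 4.70 + 0.5 × (4.70 − 1.80) + 1 × 2.34
   = 0.00 + 4.7 + 1.45 + 2.34 = 8.49

8.49%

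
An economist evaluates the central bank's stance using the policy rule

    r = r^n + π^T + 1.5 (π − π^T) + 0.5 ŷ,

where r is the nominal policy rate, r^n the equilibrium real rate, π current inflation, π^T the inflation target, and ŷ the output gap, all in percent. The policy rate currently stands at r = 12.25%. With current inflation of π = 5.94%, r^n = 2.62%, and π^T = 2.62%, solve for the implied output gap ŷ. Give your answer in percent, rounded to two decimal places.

0.5 ŷ = 12.25 − 2.62 − 2.62 − 1.5 × (5.94 − 2.62) = 2.03
ŷ = 2.03 / 0.5 = 4.06

4.06%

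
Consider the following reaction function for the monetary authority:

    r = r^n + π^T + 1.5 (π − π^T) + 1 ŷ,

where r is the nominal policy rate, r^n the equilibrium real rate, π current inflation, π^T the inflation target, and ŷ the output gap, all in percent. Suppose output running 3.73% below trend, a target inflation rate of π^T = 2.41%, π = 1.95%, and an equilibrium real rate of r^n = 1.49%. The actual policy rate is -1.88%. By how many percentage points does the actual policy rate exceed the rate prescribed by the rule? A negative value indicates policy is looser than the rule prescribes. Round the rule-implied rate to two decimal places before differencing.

Output 3.73% below potential → ŷ = -3.73.
r = 1.49 + 2.41 + 1.5 × (1.95 − 2.41) + 1 × (-3.73)
   = 1.49 + 2.41 − 0.69 − 3.73 = -0.52
Deviation = -1.88 − (-0.52) = -1.36 pp.

-1.36 pp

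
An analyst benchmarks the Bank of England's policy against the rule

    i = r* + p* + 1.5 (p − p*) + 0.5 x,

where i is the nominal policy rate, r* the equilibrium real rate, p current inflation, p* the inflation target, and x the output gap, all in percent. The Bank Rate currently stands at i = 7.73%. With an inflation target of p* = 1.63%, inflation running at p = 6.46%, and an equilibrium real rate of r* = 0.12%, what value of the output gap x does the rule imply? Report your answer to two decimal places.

0.5 x = 7.73 − 0.12 − 1.63 − 1.5 × (6.46 − 1.63) = -1.265
x = -1.265 / 0.5 = -2.53

-2.53%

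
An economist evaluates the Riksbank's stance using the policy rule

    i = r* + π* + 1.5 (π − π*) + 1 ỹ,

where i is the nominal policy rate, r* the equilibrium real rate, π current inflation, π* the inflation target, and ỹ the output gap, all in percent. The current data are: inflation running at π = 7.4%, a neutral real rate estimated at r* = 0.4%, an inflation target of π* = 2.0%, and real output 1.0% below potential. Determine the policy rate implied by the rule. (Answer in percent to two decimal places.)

9.50%

Output 1.0% below potential → ỹ = -1.0.
i = 0.4 + 2.0 + 1.5 × (7.4 − 2.0) + 1 × (-1.0)
   = 0.4 + 2 + 8.1 − 1 = 9.50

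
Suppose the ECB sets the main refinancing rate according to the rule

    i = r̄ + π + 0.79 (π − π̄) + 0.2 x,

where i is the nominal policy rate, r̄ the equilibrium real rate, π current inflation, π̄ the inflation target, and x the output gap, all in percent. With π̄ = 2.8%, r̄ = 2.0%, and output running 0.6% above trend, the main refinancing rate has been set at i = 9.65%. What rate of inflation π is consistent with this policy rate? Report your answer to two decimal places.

5.44%

Output 0.6% above potential → x = 0.6.
Collecting π: i = r̄ + (1 + 0.79) π − 0.79 π̄ + 0.2 x
1.79 π = 9.65 − 2.0 + 0.79 × 2.8 − 0.2 × 0.6 = 9.742
π = 9.742 / 1.79 = 5.44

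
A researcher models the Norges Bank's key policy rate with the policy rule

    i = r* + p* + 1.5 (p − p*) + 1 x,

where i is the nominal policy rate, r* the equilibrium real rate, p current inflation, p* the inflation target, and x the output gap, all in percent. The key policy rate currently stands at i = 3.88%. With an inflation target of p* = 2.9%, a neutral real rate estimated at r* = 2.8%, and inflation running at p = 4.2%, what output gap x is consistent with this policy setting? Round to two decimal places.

1 x = 3.88 − 2.8 − 2.9 − 1.5 × (4.2 − 2.9) = -3.77
x = -3.77 / 1 = -3.77

-3.77%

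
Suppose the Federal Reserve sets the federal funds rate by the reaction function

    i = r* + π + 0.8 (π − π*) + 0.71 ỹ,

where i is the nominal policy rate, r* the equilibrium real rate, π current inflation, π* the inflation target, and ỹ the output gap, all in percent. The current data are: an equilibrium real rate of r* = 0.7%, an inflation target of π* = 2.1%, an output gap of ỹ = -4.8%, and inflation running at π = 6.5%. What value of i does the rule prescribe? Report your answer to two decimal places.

i = 0.7 + 6.5 + 0.8 × (6.5 − 2.1) + 0.71 × (-4.8)
   = 0.7 + 6.5 + 3.52 − 3.408 = 7.31

7.31%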